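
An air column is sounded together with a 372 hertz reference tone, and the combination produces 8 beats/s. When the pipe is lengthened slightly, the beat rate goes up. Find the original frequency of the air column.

364 Hz

|f − 372| = 8, so the air column was at either 364 Hz or 380 Hz.
A longer pipe has a lower fundamental; the adjustment lowers the air column's frequency.
The beat rate rose, so the adjustment moved the air column further from 372 Hz — it was already below the reference.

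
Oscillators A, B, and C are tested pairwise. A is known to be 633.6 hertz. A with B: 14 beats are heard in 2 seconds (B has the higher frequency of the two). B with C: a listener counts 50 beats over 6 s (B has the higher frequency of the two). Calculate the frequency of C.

632.2667 Hz

A–B: Beat frequency = 14/2 = 7 Hz.
B is above A, so f_B = 633.6 + 7 = 640.6 Hz.
B–C: Beat frequency = 50/6 = 8.3333 Hz.
C is below B, so f_C = 640.6 − 8.3333 = 632.2667 Hz.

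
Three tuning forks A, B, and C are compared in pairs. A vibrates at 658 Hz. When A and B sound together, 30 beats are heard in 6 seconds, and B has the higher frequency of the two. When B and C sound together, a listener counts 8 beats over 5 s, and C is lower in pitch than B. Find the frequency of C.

A–B: Beat frequency = 30/6 = 5 Hz.
B is above A, so f_B = 658 + 5 = 663 Hz.
B–C: Beat frequency = 8/5 = 1.6 Hz.
C is below B, so f_C = 663 − 1.6 = 661.4 Hz.

661.4 Hz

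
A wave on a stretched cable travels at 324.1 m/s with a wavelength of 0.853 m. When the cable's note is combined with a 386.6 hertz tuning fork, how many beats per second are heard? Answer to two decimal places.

Source frequency f = v/λ = 324.1/0.853 = 379.9531 Hz.
f_beat = |379.9531 − 386.6| = 6.65 Hz.

6.65 Hz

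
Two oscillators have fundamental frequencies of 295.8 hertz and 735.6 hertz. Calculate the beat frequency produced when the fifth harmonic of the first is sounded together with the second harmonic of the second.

Fifth harmonic of the first: 5·295.8 = 1479.0 Hz.
Second harmonic of the second: 2·735.6 = 1471.2 Hz.
f_beat = |1479.0 − 1471.2| = 7.8 Hz.

7.8 Hz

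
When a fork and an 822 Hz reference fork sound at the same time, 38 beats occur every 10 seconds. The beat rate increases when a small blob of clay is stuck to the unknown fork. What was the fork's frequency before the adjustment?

Beat frequency = 38/10 = 3.8 Hz.
|f − 822| = 3.8, so the fork was at either 818.2 Hz or 825.8 Hz.
Adding mass to a fork lowers its frequency; the adjustment lowers the fork's frequency.
The beat rate rose, so the adjustment moved the fork further from 822 Hz — it was already below the reference.

818.2 Hz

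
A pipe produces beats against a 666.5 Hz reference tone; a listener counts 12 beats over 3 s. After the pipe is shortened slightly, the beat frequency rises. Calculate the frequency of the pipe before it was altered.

670.5 Hz

Beat frequency = 12/3 = 4 Hz.
|f − 666.5| = 4, so the pipe was at either 662.5 Hz or 670.5 Hz.
A shorter pipe has a higher fundamental; the adjustment raises the pipe's frequency.
The beat rate rose, so the adjustment moved the pipe further from 666.5 Hz — it was already above the reference.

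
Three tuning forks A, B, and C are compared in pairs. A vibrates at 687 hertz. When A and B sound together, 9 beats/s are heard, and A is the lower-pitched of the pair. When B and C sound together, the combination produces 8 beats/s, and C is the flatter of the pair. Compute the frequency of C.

688 Hz

B is above A, so f_B = 687 + 9 = 696 Hz.
C is below B, so f_C = 696 − 8 = 688 Hz.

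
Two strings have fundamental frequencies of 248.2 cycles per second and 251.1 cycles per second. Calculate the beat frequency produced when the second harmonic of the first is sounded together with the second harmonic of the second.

5.8 Hz

Second harmonic of the first: 2·248.2 = 496.4 Hz.
Second harmonic of the second: 2·251.1 = 502.2 Hz.
f_beat = |496.4 − 502.2| = 5.8 Hz.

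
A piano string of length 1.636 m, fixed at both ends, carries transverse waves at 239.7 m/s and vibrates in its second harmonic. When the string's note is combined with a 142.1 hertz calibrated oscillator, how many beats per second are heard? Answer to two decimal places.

4.42 Hz

For a string fixed at both ends, f_n = n·v/(2L) = 2·239.7/(2·1.636) = 146.5159 Hz.
f_beat = |146.5159 − 142.1| = 4.42 Hz.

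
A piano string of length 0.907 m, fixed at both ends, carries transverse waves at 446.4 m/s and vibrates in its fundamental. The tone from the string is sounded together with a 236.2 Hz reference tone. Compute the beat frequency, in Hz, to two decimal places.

9.89 Hz

For a string fixed at both ends, f_n = n·v/(2L) = 1·446.4/(2·0.907) = 246.0860 Hz.
f_beat = |246.0860 − 236.2| = 9.89 Hz.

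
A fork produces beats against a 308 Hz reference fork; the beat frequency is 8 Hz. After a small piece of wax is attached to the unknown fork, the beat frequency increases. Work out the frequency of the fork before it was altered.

|f − 308| = 8, so the fork was at either 300 Hz or 316 Hz.
Loading a fork with wax lowers its frequency; the adjustment lowers the fork's frequency.
The beat rate rose, so the adjustment moved the fork further from 308 Hz — it was already below the reference.

300 Hz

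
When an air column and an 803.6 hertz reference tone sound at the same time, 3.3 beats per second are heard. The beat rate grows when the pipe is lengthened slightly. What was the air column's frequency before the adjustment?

|f − 803.6| = 3.3, so the air column was at either 800.3 Hz or 806.9 Hz.
A longer pipe has a lower fundamental; the adjustment lowers the air column's frequency.
The beat rate rose, so the adjustment moved the air column further from 803.6 Hz — it was already below the reference.

800.3 Hz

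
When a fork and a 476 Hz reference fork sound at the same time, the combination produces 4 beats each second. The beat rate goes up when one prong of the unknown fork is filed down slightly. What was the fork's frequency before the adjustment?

|f − 476| = 4, so the fork was at either 472 Hz or 480 Hz.
Filing a prong removes mass and raises the fork's frequency; the adjustment raises the fork's frequency.
The beat rate rose, so the adjustment moved the fork further from 476 Hz — it was already above the reference.

480 Hz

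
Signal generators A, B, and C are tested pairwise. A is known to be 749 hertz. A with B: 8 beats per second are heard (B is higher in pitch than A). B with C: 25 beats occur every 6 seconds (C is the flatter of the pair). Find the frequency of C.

B is above A, so f_B = 749 + 8 = 757 Hz.
B–C: Beat frequency = 25/6 = 4.1667 Hz.
C is below B, so f_C = 757 − 4.1667 = 752.8333 Hz.

752.8333 Hz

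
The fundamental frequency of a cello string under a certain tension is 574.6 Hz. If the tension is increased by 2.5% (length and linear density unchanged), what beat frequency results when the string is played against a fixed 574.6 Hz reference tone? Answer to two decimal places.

For a string, f ∝ √T, so the new frequency is 574.6·√1.025 = 581.7382 Hz.
f_beat = |581.7382 − 574.6| = 7.14 Hz.

7.14 Hz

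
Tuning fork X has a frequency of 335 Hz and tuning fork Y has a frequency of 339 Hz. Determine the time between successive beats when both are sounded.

0.250 s

f_beat = |335 − 339| = 4 Hz.
Beat period T = 1 / f_beat = 1 / 4 s.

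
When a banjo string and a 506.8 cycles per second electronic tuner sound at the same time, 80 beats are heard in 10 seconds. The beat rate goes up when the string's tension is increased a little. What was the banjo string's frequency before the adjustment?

514.8 Hz

Beat frequency = 80/10 = 8 Hz.
|f − 506.8| = 8, so the banjo string was at either 498.8 Hz or 514.8 Hz.
Higher tension means higher frequency; the adjustment raises the banjo string's frequency.
The beat rate rose, so the adjustment moved the banjo string further from 506.8 Hz — it was already above the reference.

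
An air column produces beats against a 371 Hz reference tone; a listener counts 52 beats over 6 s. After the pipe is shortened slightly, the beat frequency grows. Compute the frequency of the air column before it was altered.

Beat frequency = 52/6 = 8.6667 Hz.
|f − 371| = 8.6667, so the air column was at either 362.3333 Hz or 379.6667 Hz.
A shorter pipe has a higher fundamental; the adjustment raises the air column's frequency.
The beat rate rose, so the adjustment moved the air column further from 371 Hz — it was already above the reference.

379.6667 Hz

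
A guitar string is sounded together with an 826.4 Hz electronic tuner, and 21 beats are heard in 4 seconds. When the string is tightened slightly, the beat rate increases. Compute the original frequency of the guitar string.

831.65 Hz

Beat frequency = 21/4 = 5.25 Hz.
|f − 826.4| = 5.25, so the guitar string was at either 821.15 Hz or 831.65 Hz.
Increasing tension raises a string's frequency; the adjustment raises the guitar string's frequency.
The beat rate rose, so the adjustment moved the guitar string further from 826.4 Hz — it was already above the reference.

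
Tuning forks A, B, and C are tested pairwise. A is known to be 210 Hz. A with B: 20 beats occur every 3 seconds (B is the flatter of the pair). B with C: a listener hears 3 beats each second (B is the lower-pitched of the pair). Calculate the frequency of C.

A–B: Beat frequency = 20/3 = 6.6667 Hz.
B is below A, so f_B = 210 − 6.6667 = 203.3333 Hz.
C is above B, so f_C = 203.3333 + 3 = 206.3333 Hz.

206.3333 Hz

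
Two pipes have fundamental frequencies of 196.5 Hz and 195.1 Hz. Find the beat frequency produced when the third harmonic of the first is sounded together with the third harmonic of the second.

Third harmonic of the first: 3·196.5 = 589.5 Hz.
Third harmonic of the second: 3·195.1 = 585.3 Hz.
f_beat = |589.5 − 585.3| = 4.2 Hz.

4.2 Hz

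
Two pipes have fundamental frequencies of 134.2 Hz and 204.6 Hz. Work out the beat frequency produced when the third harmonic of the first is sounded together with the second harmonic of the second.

Third harmonic of the first: 3·134.2 = 402.6 Hz.
Second harmonic of the second: 2·204.6 = 409.2 Hz.
f_beat = |402.6 − 409.2| = 6.6 Hz.

6.6 Hz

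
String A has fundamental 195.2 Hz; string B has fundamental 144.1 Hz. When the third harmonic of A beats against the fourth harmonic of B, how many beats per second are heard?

9.2 Hz

Third harmonic of the first: 3·195.2 = 585.6 Hz.
Fourth harmonic of the second: 4·144.1 = 576.4 Hz.
f_beat = |585.6 − 576.4| = 9.2 Hz.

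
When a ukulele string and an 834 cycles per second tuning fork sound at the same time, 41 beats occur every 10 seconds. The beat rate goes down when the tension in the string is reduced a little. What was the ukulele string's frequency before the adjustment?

838.1 Hz

Beat frequency = 41/10 = 4.1 Hz.
|f − 834| = 4.1, so the ukulele string was at either 829.9 Hz or 838.1 Hz.
Lower tension means lower frequency; the adjustment lowers the ukulele string's frequency.
The beat rate fell, so the adjustment moved the ukulele string toward 834 Hz — it must have started above the reference.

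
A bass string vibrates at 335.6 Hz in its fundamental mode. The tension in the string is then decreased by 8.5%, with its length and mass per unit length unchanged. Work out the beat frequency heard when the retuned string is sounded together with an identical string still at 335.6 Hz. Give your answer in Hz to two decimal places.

14.58 Hz

For a string, f ∝ √T, so the new frequency is 335.6·√0.915 = 321.0203 Hz.
f_beat = |321.0203 − 335.6| = 14.58 Hz.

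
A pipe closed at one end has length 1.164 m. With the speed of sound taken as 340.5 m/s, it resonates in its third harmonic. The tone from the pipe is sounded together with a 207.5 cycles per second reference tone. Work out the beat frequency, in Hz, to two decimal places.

11.89 Hz

Closed pipe (odd harmonics): f_n = n·v/(4L) = 3·340.5/(4·1.164) = 219.3943 Hz.
f_beat = |219.3943 − 207.5| = 11.89 Hz.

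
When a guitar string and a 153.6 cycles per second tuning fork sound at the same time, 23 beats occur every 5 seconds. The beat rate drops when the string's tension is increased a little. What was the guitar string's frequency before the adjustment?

149 Hz

Beat frequency = 23/5 = 4.6 Hz.
|f − 153.6| = 4.6, so the guitar string was at either 149 Hz or 158.2 Hz.
Higher tension means higher frequency; the adjustment raises the guitar string's frequency.
The beat rate fell, so the adjustment moved the guitar string toward 153.6 Hz — it must have started below the reference.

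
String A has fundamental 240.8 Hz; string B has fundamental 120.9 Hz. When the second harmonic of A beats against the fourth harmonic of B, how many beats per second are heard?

2.0 Hz

Second harmonic of the first: 2·240.8 = 481.6 Hz.
Fourth harmonic of the second: 4·120.9 = 483.6 Hz.
f_beat = |481.6 − 483.6| = 2.0 Hz.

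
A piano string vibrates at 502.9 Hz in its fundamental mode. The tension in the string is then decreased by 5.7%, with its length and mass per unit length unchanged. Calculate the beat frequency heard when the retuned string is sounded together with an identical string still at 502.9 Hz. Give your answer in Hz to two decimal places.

14.54 Hz

For a string, f ∝ √T, so the new frequency is 502.9·√0.943 = 488.3571 Hz.
f_beat = |488.3571 − 502.9| = 14.54 Hz.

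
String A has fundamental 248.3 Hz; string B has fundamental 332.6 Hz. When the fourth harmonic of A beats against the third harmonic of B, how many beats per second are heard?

4.6 Hz

Fourth harmonic of the first: 4·248.3 = 993.2 Hz.
Third harmonic of the second: 3·332.6 = 997.8 Hz.
f_beat = |993.2 − 997.8| = 4.6 Hz.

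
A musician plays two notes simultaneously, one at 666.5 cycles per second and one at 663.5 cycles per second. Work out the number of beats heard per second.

f_beat = |f₁ − f₂|.
|666.5 − 663.5| = 3 Hz.

3 Hz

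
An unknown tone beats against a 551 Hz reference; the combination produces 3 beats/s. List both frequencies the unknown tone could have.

548 Hz or 554 Hz

|f − 551| = 3, so f = 551 ± 3.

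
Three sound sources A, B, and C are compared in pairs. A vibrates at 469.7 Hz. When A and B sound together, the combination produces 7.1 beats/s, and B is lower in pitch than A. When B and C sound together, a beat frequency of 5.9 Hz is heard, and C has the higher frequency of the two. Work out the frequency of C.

468.5 Hz

B is below A, so f_B = 469.7 − 7.1 = 462.6 Hz.
C is above B, so f_C = 462.6 + 5.9 = 468.5 Hz.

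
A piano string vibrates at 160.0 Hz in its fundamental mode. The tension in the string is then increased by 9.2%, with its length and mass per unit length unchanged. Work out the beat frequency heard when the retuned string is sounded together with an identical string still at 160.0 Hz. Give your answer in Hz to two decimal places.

For a string, f ∝ √T, so the new frequency is 160.0·√1.092 = 167.1981 Hz.
f_beat = |167.1981 − 160.0| = 7.20 Hz.

7.20 Hz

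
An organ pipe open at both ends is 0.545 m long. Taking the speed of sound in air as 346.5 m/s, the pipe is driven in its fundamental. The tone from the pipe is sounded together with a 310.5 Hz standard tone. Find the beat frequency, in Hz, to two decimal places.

Open pipe: f_n = n·v/(2L) = 1·346.5/(2·0.545) = 317.8899 Hz.
f_beat = |317.8899 − 310.5| = 7.39 Hz.

7.39 Hz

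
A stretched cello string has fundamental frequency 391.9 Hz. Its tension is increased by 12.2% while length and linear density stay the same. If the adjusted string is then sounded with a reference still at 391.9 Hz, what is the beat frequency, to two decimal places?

For a string, f ∝ √T, so the new frequency is 391.9·√1.122 = 415.1181 Hz.
f_beat = |415.1181 − 391.9| = 23.22 Hz.

23.22 Hz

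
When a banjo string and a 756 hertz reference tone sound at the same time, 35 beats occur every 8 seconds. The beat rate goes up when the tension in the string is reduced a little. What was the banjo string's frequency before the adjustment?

Beat frequency = 35/8 = 4.375 Hz.
|f − 756| = 4.375, so the banjo string was at either 751.625 Hz or 760.375 Hz.
Lower tension means lower frequency; the adjustment lowers the banjo string's frequency.
The beat rate rose, so the adjustment moved the banjo string further from 756 Hz — it was already below the reference.

751.625 Hz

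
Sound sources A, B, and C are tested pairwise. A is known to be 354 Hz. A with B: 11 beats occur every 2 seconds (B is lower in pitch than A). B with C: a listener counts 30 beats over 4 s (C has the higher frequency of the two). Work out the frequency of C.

A–B: Beat frequency = 11/2 = 5.5 Hz.
B is below A, so f_B = 354 − 5.5 = 348.5 Hz.
B–C: Beat frequency = 30/4 = 7.5 Hz.
C is above B, so f_C = 348.5 + 7.5 = 356 Hz.

356 Hz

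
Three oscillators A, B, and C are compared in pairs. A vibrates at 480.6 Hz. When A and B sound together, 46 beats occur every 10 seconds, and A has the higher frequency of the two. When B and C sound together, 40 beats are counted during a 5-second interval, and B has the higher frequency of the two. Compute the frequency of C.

468 Hz

A–B: Beat frequency = 46/10 = 4.6 Hz.
B is below A, so f_B = 480.6 − 4.6 = 476 Hz.
B–C: Beat frequency = 40/5 = 8 Hz.
C is below B, so f_C = 476 − 8 = 468 Hz.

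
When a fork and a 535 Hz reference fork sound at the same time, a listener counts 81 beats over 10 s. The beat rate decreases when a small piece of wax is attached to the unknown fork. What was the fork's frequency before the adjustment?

543.1 Hz

Beat frequency = 81/10 = 8.1 Hz.
|f − 535| = 8.1, so the fork was at either 526.9 Hz or 543.1 Hz.
Loading a fork with wax lowers its frequency; the adjustment lowers the fork's frequency.
The beat rate fell, so the adjustment moved the fork toward 535 Hz — it must have started above the reference.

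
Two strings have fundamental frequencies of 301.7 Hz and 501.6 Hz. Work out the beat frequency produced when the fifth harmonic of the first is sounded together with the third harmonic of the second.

3.7 Hz

Fifth harmonic of the first: 5·301.7 = 1508.5 Hz.
Third harmonic of the second: 3·501.6 = 1504.8 Hz.
f_beat = |1508.5 − 1504.8| = 3.7 Hz.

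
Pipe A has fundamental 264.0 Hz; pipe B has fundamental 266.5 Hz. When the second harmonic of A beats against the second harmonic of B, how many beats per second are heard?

5.0 Hz

Second harmonic of the first: 2·264.0 = 528.0 Hz.
Second harmonic of the second: 2·266.5 = 533.0 Hz.
f_beat = |528.0 − 533.0| = 5.0 Hz.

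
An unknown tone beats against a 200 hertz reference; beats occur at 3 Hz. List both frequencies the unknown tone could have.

197 Hz or 203 Hz

|f − 200| = 3, so f = 200 ± 3.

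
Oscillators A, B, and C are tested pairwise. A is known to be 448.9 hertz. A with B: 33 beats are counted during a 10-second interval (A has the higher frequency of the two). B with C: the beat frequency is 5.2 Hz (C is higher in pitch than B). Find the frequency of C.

450.8 Hz

A–B: Beat frequency = 33/10 = 3.3 Hz.
B is below A, so f_B = 448.9 − 3.3 = 445.6 Hz.
C is above B, so f_C = 445.6 + 5.2 = 450.8 Hz.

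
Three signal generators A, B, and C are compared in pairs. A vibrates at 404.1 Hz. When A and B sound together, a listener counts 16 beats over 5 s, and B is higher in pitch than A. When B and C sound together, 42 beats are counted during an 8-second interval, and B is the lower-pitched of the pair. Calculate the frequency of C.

412.55 Hz

A–B: Beat frequency = 16/5 = 3.2 Hz.
B is above A, so f_B = 404.1 + 3.2 = 407.3 Hz.
B–C: Beat frequency = 42/8 = 5.25 Hz.
C is above B, so f_C = 407.3 + 5.25 = 412.55 Hz.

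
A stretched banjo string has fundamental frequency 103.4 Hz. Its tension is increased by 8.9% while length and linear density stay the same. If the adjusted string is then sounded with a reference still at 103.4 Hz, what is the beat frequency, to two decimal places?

4.50 Hz

For a string, f ∝ √T, so the new frequency is 103.4·√1.089 = 107.9032 Hz.
f_beat = |107.9032 − 103.4| = 4.50 Hz.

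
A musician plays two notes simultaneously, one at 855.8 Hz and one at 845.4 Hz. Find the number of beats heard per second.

Beats arise from superposition of two nearby frequencies; the beat rate is |f₁ − f₂|.
|855.8 − 845.4| = 10.4 Hz.

10.4 Hz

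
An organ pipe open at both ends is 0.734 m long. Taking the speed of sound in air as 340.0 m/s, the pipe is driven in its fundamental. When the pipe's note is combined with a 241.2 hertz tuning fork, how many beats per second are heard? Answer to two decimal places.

9.59 Hz

Open pipe: f_n = n·v/(2L) = 1·340.0/(2·0.734) = 231.6076 Hz.
f_beat = |231.6076 − 241.2| = 9.59 Hz.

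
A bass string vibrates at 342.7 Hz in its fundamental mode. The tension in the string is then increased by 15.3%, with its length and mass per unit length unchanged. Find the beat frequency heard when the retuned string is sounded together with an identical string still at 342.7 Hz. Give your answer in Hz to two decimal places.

For a string, f ∝ √T, so the new frequency is 342.7·√1.153 = 367.9838 Hz.
f_beat = |367.9838 − 342.7| = 25.28 Hz.

25.28 Hz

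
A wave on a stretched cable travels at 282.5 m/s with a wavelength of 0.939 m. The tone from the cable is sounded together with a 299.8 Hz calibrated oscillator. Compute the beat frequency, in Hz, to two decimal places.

Source frequency f = v/λ = 282.5/0.939 = 300.8520 Hz.
f_beat = |300.8520 − 299.8| = 1.05 Hz.

1.05 Hz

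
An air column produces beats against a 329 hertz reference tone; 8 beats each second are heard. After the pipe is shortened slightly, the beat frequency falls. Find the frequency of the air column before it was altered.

|f − 329| = 8, so the air column was at either 321 Hz or 337 Hz.
A shorter pipe has a higher fundamental; the adjustment raises the air column's frequency.
The beat rate fell, so the adjustment moved the air column toward 329 Hz — it must have started below the reference.

321 Hz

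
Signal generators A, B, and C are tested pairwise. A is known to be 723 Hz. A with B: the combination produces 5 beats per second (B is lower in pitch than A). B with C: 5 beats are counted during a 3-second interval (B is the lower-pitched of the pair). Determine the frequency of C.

719.6667 Hz

B is below A, so f_B = 723 − 5 = 718 Hz.
B–C: Beat frequency = 5/3 = 1.6667 Hz.
C is above B, so f_C = 718 + 1.6667 = 719.6667 Hz.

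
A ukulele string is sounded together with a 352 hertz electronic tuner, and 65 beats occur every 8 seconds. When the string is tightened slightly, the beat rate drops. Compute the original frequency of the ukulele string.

343.875 Hz

Beat frequency = 65/8 = 8.125 Hz.
|f − 352| = 8.125, so the ukulele string was at either 343.875 Hz or 360.125 Hz.
Increasing tension raises a string's frequency; the adjustment raises the ukulele string's frequency.
The beat rate fell, so the adjustment moved the ukulele string toward 352 Hz — it must have started below the reference.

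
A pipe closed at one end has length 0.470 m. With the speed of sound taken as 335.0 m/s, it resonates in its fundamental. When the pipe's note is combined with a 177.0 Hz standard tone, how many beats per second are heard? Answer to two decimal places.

1.19 Hz

Closed pipe (odd harmonics): f_n = n·v/(4L) = 1·335.0/(4·0.470) = 178.1915 Hz.
f_beat = |178.1915 − 177.0| = 1.19 Hz.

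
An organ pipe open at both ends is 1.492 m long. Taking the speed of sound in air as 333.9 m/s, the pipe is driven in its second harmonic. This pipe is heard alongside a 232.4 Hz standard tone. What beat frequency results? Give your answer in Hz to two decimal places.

Open pipe: f_n = n·v/(2L) = 2·333.9/(2·1.492) = 223.7936 Hz.
f_beat = |223.7936 − 232.4| = 8.61 Hz.

8.61 Hz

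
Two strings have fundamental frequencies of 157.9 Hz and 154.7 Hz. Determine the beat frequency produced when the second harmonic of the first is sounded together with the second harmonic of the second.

6.4 Hz

Second harmonic of the first: 2·157.9 = 315.8 Hz.
Second harmonic of the second: 2·154.7 = 309.4 Hz.
f_beat = |315.8 − 309.4| = 6.4 Hz.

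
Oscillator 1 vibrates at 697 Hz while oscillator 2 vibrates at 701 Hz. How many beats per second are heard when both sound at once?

4 Hz

f_beat = |f₁ − f₂|.
|697 − 701| = 4 Hz.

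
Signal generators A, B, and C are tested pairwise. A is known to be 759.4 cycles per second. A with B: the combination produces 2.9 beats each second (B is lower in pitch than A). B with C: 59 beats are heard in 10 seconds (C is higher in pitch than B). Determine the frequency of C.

762.4 Hz

B is below A, so f_B = 759.4 − 2.9 = 756.5 Hz.
B–C: Beat frequency = 59/10 = 5.9 Hz.
C is above B, so f_C = 756.5 + 5.9 = 762.4 Hz.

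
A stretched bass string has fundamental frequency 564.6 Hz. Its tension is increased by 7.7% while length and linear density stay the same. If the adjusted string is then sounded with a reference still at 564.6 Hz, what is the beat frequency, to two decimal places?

21.33 Hz

For a string, f ∝ √T, so the new frequency is 564.6·√1.077 = 585.9340 Hz.
f_beat = |585.9340 − 564.6| = 21.33 Hz.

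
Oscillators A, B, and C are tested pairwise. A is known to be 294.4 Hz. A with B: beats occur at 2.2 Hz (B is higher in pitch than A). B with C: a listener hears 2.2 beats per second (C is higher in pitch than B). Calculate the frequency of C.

298.8 Hz

B is above A, so f_B = 294.4 + 2.2 = 296.6 Hz.
C is above B, so f_C = 296.6 + 2.2 = 298.8 Hz.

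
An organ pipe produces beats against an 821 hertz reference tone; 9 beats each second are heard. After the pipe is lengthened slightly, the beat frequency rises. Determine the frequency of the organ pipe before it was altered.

|f − 821| = 9, so the organ pipe was at either 812 Hz or 830 Hz.
A longer pipe has a lower fundamental; the adjustment lowers the organ pipe's frequency.
The beat rate rose, so the adjustment moved the organ pipe further from 821 Hz — it was already below the reference.

812 Hz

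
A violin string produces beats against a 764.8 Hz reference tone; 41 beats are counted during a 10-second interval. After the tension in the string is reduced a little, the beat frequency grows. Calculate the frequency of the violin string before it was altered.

Beat frequency = 41/10 = 4.1 Hz.
|f − 764.8| = 4.1, so the violin string was at either 760.7 Hz or 768.9 Hz.
Lower tension means lower frequency; the adjustment lowers the violin string's frequency.
The beat rate rose, so the adjustment moved the violin string further from 764.8 Hz — it was already below the reference.

760.7 Hz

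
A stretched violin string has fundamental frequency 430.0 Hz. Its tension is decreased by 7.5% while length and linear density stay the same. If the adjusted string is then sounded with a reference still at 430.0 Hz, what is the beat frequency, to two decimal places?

For a string, f ∝ √T, so the new frequency is 430.0·√0.925 = 413.5608 Hz.
f_beat = |413.5608 − 430.0| = 16.44 Hz.

16.44 Hz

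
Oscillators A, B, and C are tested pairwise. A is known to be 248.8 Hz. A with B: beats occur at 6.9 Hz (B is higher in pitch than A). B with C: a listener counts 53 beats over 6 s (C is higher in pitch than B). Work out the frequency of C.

264.5333 Hz

B is above A, so f_B = 248.8 + 6.9 = 255.7 Hz.
B–C: Beat frequency = 53/6 = 8.8333 Hz.
C is above B, so f_C = 255.7 + 8.8333 = 264.5333 Hz.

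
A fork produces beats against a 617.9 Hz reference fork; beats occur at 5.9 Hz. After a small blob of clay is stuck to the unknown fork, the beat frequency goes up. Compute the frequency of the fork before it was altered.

612 Hz

|f − 617.9| = 5.9, so the fork was at either 612 Hz or 623.8 Hz.
Adding mass to a fork lowers its frequency; the adjustment lowers the fork's frequency.
The beat rate rose, so the adjustment moved the fork further from 617.9 Hz — it was already below the reference.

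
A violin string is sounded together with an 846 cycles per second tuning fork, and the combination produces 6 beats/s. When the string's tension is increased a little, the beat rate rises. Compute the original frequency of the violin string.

852 Hz

|f − 846| = 6, so the violin string was at either 840 Hz or 852 Hz.
Higher tension means higher frequency; the adjustment raises the violin string's frequency.
The beat rate rose, so the adjustment moved the violin string further from 846 Hz — it was already above the reference.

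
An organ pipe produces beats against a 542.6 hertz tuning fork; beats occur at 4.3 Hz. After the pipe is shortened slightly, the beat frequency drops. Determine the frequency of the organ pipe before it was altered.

|f − 542.6| = 4.3, so the organ pipe was at either 538.3 Hz or 546.9 Hz.
A shorter pipe has a higher fundamental; the adjustment raises the organ pipe's frequency.
The beat rate fell, so the adjustment moved the organ pipe toward 542.6 Hz — it must have started below the reference.

538.3 Hz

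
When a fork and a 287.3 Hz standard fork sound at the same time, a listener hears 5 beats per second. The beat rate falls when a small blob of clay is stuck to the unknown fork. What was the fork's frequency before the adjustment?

|f − 287.3| = 5, so the fork was at either 282.3 Hz or 292.3 Hz.
Adding mass to a fork lowers its frequency; the adjustment lowers the fork's frequency.
The beat rate fell, so the adjustment moved the fork toward 287.3 Hz — it must have started above the reference.

292.3 Hz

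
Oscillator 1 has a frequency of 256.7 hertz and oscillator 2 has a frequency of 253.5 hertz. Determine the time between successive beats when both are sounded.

f_beat = |256.7 − 253.5| = 3.2 Hz.
Beat period T = 1 / f_beat = 1 / 3.2 s.

0.313 s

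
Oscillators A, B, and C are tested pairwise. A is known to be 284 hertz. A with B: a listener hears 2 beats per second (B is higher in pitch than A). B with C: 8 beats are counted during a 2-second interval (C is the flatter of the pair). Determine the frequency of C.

282 Hz

B is above A, so f_B = 284 + 2 = 286 Hz.
B–C: Beat frequency = 8/2 = 4 Hz.
C is below B, so f_C = 286 − 4 = 282 Hz.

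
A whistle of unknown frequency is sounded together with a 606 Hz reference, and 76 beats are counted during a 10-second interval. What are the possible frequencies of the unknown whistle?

Beat frequency = 76/10 = 7.6 Hz.
|f − 606| = 7.6, so f = 606 ± 7.6.

598.4 Hz or 613.6 Hz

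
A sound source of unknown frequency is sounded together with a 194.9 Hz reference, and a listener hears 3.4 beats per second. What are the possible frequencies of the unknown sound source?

|f − 194.9| = 3.4, so f = 194.9 ± 3.4.

191.5 Hz or 198.3 Hz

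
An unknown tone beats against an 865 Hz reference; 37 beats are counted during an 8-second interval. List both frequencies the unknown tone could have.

Beat frequency = 37/8 = 4.625 Hz.
|f − 865| = 4.625, so f = 865 ± 4.625.

860.375 Hz or 869.625 Hz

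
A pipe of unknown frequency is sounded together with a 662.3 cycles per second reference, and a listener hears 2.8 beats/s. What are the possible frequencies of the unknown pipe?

|f − 662.3| = 2.8, so f = 662.3 ± 2.8.

659.5 Hz or 665.1 Hz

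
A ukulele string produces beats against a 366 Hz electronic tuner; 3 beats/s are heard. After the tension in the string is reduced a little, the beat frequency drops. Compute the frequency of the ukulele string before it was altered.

369 Hz

|f − 366| = 3, so the ukulele string was at either 363 Hz or 369 Hz.
Lower tension means lower frequency; the adjustment lowers the ukulele string's frequency.
The beat rate fell, so the adjustment moved the ukulele string toward 366 Hz — it must have started above the reference.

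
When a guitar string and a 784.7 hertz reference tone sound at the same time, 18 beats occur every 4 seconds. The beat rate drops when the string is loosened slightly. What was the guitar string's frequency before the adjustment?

789.2 Hz

Beat frequency = 18/4 = 4.5 Hz.
|f − 784.7| = 4.5, so the guitar string was at either 780.2 Hz or 789.2 Hz.
Reducing tension lowers a string's frequency; the adjustment lowers the guitar string's frequency.
The beat rate fell, so the adjustment moved the guitar string toward 784.7 Hz — it must have started above the reference.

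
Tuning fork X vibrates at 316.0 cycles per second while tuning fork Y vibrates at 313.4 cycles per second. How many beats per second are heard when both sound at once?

2.6 Hz

The beat frequency equals the magnitude of the frequency difference.
|316.0 − 313.4| = 2.6 Hz.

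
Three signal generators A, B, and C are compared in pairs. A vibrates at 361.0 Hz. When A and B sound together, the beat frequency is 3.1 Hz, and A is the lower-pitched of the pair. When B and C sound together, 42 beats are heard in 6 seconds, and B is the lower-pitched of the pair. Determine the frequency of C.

B is above A, so f_B = 361.0 + 3.1 = 364.1 Hz.
B–C: Beat frequency = 42/6 = 7 Hz.
C is above B, so f_C = 364.1 + 7 = 371.1 Hz.

371.1 Hz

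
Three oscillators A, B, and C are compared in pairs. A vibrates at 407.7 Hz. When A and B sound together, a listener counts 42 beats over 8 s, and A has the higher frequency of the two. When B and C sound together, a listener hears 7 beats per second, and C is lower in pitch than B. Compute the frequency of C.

A–B: Beat frequency = 42/8 = 5.25 Hz.
B is below A, so f_B = 407.7 − 5.25 = 402.45 Hz.
C is below B, so f_C = 402.45 − 7 = 395.45 Hz.

395.45 Hz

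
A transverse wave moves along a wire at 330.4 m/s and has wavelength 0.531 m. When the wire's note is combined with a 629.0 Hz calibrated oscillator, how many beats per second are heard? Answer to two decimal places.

Source frequency f = v/λ = 330.4/0.531 = 622.2222 Hz.
f_beat = |622.2222 − 629.0| = 6.78 Hz.

6.78 Hz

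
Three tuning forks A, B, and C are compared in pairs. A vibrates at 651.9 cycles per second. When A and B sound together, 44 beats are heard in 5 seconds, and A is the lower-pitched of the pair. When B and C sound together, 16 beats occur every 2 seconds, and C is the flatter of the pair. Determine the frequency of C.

A–B: Beat frequency = 44/5 = 8.8 Hz.
B is above A, so f_B = 651.9 + 8.8 = 660.7 Hz.
B–C: Beat frequency = 16/2 = 8 Hz.
C is below B, so f_C = 660.7 − 8 = 652.7 Hz.

652.7 Hz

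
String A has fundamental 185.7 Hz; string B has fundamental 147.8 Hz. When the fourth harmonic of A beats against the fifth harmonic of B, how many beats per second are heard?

Fourth harmonic of the first: 4·185.7 = 742.8 Hz.
Fifth harmonic of the second: 5·147.8 = 739.0 Hz.
f_beat = |742.8 − 739.0| = 3.8 Hz.

3.8 Hz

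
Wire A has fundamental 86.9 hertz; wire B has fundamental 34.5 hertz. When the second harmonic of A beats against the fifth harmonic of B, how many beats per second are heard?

Second harmonic of the first: 2·86.9 = 173.8 Hz.
Fifth harmonic of the second: 5·34.5 = 172.5 Hz.
f_beat = |173.8 − 172.5| = 1.3 Hz.

1.3 Hz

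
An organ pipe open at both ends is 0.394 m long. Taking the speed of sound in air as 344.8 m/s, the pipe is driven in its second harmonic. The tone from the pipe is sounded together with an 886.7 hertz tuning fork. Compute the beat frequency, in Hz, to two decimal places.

11.57 Hz

Open pipe: f_n = n·v/(2L) = 2·344.8/(2·0.394) = 875.1269 Hz.
f_beat = |875.1269 − 886.7| = 11.57 Hz.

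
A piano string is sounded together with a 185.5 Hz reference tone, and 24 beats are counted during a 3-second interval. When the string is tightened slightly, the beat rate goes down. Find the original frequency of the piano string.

177.5 Hz

Beat frequency = 24/3 = 8 Hz.
|f − 185.5| = 8, so the piano string was at either 177.5 Hz or 193.5 Hz.
Increasing tension raises a string's frequency; the adjustment raises the piano string's frequency.
The beat rate fell, so the adjustment moved the piano string toward 185.5 Hz — it must have started below the reference.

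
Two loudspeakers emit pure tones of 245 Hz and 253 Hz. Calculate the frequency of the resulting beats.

Beats arise from superposition of two nearby frequencies; the beat rate is |f₁ − f₂|.
|245 − 253| = 8 Hz.

8 Hz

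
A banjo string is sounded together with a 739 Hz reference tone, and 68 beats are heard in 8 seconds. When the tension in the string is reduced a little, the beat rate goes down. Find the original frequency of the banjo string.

747.5 Hz

Beat frequency = 68/8 = 8.5 Hz.
|f − 739| = 8.5, so the banjo string was at either 730.5 Hz or 747.5 Hz.
Lower tension means lower frequency; the adjustment lowers the banjo string's frequency.
The beat rate fell, so the adjustment moved the banjo string toward 739 Hz — it must have started above the reference.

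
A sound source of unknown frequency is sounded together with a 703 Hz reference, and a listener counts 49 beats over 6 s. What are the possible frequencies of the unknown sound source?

Beat frequency = 49/6 = 8.1667 Hz.
|f − 703| = 8.1667, so f = 703 ± 8.1667.

694.8333 Hz or 711.1667 Hz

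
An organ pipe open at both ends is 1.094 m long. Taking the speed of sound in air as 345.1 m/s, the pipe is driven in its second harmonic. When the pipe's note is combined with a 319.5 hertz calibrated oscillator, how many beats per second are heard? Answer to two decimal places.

4.05 Hz

Open pipe: f_n = n·v/(2L) = 2·345.1/(2·1.094) = 315.4479 Hz.
f_beat = |315.4479 − 319.5| = 4.05 Hz.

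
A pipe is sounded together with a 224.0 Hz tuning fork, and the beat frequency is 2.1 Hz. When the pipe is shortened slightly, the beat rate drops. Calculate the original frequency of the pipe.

221.9 Hz

|f − 224.0| = 2.1, so the pipe was at either 221.9 Hz or 226.1 Hz.
A shorter pipe has a higher fundamental; the adjustment raises the pipe's frequency.
The beat rate fell, so the adjustment moved the pipe toward 224.0 Hz — it must have started below the reference.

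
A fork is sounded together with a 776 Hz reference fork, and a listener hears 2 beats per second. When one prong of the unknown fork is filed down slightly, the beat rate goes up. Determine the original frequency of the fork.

778 Hz

|f − 776| = 2, so the fork was at either 774 Hz or 778 Hz.
Filing a prong removes mass and raises the fork's frequency; the adjustment raises the fork's frequency.
The beat rate rose, so the adjustment moved the fork further from 776 Hz — it was already above the reference.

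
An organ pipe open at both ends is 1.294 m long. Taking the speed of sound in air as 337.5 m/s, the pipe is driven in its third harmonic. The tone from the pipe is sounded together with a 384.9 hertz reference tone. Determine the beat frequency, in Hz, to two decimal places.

6.33 Hz

Open pipe: f_n = n·v/(2L) = 3·337.5/(2·1.294) = 391.2287 Hz.
f_beat = |391.2287 − 384.9| = 6.33 Hz.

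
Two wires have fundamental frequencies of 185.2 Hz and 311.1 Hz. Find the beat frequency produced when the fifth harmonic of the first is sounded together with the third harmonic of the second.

7.3 Hz

Fifth harmonic of the first: 5·185.2 = 926.0 Hz.
Third harmonic of the second: 3·311.1 = 933.3 Hz.
f_beat = |926.0 − 933.3| = 7.3 Hz.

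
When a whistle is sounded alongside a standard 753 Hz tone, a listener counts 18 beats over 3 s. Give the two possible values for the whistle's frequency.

747 Hz or 759 Hz

Beat frequency = 18/3 = 6 Hz.
|f − 753| = 6, so f = 753 ± 6.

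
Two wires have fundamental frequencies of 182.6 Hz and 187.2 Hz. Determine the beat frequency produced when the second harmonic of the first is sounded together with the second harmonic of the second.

9.2 Hz

Second harmonic of the first: 2·182.6 = 365.2 Hz.
Second harmonic of the second: 2·187.2 = 374.4 Hz.
f_beat = |365.2 − 374.4| = 9.2 Hz.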